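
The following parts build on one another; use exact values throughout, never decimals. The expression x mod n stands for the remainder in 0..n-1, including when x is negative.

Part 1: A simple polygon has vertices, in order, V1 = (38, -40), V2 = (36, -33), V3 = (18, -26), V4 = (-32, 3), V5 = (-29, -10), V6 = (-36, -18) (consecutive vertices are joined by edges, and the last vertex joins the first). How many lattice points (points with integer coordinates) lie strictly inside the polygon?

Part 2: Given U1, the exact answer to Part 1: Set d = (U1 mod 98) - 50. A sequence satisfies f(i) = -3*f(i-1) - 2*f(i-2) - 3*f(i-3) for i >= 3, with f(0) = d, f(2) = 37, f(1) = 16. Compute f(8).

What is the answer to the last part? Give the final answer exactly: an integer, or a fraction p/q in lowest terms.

31924

Part 1: cross terms: (38*-33 - 36*-40)=186, (36*-26 - 18*-33)=-342, (18*3 - -32*-26)=-778, (-32*-10 - -29*3)=407, (-29*-18 - -36*-10)=162, (-36*-40 - 38*-18)=2124; twice the area = |1759| = 1759; area = 1759/2; boundary points = 1 + 1 + 1 + 1 + 1 + 2 = 7; strictly interior points = area - boundary/2 + 1 = 877; answer 877
Part 2: U1 = 877; d = 43; f(3) = -3*(37) - 2*(16) - 3*(43) = -272; iterating: f(3)=-272, f(4)=694, f(5)=-1649, f(6)=4375, f(7)=-11909, f(8)=31924; answer 31924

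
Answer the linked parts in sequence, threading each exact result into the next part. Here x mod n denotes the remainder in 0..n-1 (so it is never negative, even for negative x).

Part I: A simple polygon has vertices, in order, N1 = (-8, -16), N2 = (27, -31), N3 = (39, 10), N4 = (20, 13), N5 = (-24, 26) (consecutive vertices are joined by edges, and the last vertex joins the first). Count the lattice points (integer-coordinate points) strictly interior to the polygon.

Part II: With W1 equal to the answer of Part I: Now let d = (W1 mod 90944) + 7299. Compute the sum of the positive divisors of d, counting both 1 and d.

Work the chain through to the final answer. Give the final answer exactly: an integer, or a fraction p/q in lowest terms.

34560

Part I: cross terms: (-8*-31 - 27*-16)=680, (27*10 - 39*-31)=1479, (39*13 - 20*10)=307, (20*26 - -24*13)=832, (-24*-16 - -8*26)=592; twice the area = |3890| = 3890; area = 1945; boundary points = 5 + 1 + 1 + 1 + 2 = 10; strictly interior points = area - boundary/2 + 1 = 1941; answer 1941
Part II: W1 = 1941; d = 9240; 9240 = 2^3 * 3 * 5 * 7 * 11; sigma = (1 + 2 + 4 + 8) * (1 + 3) * (1 + 5) * (1 + 7) * (1 + 11) = 15 * 4 * 6 * 8 * 12 = 34560; answer 34560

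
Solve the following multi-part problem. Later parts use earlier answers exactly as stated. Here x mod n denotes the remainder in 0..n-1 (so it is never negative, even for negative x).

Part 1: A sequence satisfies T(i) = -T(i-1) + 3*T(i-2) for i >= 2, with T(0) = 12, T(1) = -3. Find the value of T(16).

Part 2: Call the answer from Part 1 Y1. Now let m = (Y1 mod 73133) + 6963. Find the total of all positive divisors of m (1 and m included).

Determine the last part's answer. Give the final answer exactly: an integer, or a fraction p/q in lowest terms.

Part 1: T(2) = -1*(-3) + 3*(12) = 39; iterating: T(2)=39, T(3)=-48, T(4)=165, T(5)=-309, T(6)=804, T(7)=-1731, T(8)=4143, T(9)=-9336, T(10)=21765, T(11)=-49773, T(12)=115068, T(13)=-264387, T(14)=609591, T(15)=-1402752, T(16)=3231525; answer 3231525
Part 2: Y1 = 3231525; m = 20636; 20636 = 2^2 * 7 * 11 * 67; sigma = (1 + 2 + 4) * (1 + 7) * (1 + 11) * (1 + 67) = 7 * 8 * 12 * 68 = 45696; answer 45696

45696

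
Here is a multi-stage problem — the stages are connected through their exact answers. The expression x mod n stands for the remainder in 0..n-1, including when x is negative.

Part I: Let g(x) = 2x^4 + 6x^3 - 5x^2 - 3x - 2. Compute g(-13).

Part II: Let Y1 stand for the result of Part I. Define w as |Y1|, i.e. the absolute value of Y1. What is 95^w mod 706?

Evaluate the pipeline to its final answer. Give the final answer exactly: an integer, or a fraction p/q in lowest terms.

Part I: 2*(-13)^4 + 6*(-13)^3 - 5*(-13)^2 - 3*(-13)^1 - 2 = (57122) + (-13182) + (-845) + (39) + (-2) = 43132; answer 43132
Part II: Y1 = 43132; w = 43132; squarings mod 706: 95^1=95, 95^2=553, 95^4=111, 95^8=319, 95^16=97, 95^32=231, 95^64=411, 95^128=187, 95^256=375, 95^512=131, 95^1024=217, 95^2048=493, 95^4096=185, 95^8192=337, 95^16384=609, 95^32768=231; 95^43132 = 95^4 * 95^8 * 95^16 * 95^32 * 95^64 * 95^2048 * 95^8192 * 95^32768 = 597 (mod 706); answer 597

597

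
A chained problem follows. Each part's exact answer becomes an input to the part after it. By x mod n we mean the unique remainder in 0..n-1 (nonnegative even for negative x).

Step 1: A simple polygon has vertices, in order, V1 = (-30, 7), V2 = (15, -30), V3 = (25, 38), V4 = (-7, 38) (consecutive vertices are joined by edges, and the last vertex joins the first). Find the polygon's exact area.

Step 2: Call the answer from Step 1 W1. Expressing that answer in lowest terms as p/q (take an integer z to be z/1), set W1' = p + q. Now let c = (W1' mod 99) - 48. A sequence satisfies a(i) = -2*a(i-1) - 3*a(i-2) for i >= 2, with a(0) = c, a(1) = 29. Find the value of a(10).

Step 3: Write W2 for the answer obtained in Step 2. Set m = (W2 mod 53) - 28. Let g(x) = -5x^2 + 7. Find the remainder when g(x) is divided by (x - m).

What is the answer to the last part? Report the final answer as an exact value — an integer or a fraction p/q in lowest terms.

Step 1: cross terms: (-30*-30 - 15*7)=795, (15*38 - 25*-30)=1320, (25*38 - -7*38)=1216, (-7*7 - -30*38)=1091; twice the area = |4422| = 4422; area = 2211; answer 2211
Step 2: W1 = 2211; threaded value p + q = 2212; c = -14; a(2) = -2*(29) - 3*(-14) = -16; iterating: a(2)=-16, a(3)=-55, a(4)=158, a(5)=-151, a(6)=-172, a(7)=797, a(8)=-1078, a(9)=-235, a(10)=3704; answer 3704
Step 3: W2 = 3704; m = 19; remainder = value at the root: -5*(19)^2 + 7 = (-1805) + (7) = -1798; answer -1798

-1798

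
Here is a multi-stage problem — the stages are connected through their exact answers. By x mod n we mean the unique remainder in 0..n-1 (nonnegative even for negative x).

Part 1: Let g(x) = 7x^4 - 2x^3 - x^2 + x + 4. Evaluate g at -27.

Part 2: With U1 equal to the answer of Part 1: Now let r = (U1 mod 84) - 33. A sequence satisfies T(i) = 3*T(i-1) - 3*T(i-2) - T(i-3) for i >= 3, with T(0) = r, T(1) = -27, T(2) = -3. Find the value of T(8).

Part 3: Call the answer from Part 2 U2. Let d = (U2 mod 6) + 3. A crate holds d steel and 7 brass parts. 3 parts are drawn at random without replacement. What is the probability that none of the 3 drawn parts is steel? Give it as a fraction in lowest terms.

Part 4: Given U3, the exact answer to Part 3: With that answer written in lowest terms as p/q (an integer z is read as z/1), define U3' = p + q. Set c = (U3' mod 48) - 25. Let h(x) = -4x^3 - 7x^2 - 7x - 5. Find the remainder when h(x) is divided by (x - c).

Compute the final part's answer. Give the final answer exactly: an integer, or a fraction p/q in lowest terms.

Part 1: 7*(-27)^4 - 2*(-27)^3 - 1*(-27)^2 + 1*(-27)^1 + 4 = (3720087) + (39366) + (-729) + (-27) + (4) = 3758701; answer 3758701
Part 2: U1 = 3758701; r = 4; T(3) = 3*(-3) - 3*(-27) - 1*(4) = 68; iterating: T(3)=68, T(4)=240, T(5)=519, T(6)=769, T(7)=510, T(8)=-1296; answer -1296
Part 3: U2 = -1296; d = 3; total draws C(10,3) = 120; favorable C(7,3) = 35; P = 7/24; answer 7/24
Part 4: U3 = 7/24; threaded value p + q = 31; c = 6; remainder = value at the root: -4*(6)^3 - 7*(6)^2 - 7*(6)^1 - 5 = (-864) + (-252) + (-42) + (-5) = -1163; answer -1163

-1163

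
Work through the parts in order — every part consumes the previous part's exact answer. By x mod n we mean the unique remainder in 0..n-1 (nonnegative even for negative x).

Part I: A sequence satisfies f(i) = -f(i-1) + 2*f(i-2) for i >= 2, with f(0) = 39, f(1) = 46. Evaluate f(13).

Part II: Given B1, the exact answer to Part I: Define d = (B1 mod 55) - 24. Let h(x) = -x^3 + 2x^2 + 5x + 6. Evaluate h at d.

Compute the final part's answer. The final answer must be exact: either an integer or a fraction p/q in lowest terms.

Part I: f(2) = -1*(46) + 2*(39) = 32; iterating: f(2)=32, f(3)=60, f(4)=4, f(5)=116, f(6)=-108, f(7)=340, f(8)=-556, f(9)=1236, f(10)=-2348, f(11)=4820, f(12)=-9516, f(13)=19156; answer 19156
Part II: B1 = 19156; d = -8; -1*(-8)^3 + 2*(-8)^2 + 5*(-8)^1 + 6 = (512) + (128) + (-40) + (6) = 606; answer 606

606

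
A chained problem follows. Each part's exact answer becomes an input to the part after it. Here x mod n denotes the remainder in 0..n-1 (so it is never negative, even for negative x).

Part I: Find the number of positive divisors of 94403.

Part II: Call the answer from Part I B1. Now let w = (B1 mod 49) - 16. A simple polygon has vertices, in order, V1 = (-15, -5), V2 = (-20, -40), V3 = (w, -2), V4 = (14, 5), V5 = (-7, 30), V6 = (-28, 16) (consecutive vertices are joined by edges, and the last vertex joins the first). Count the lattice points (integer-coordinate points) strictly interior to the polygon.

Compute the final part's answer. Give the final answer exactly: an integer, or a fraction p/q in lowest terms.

788

Part I: 94403 = 67 * 1409; number of divisors = (1+1) * (1+1) = 4; answer 4
Part II: B1 = 4; w = -12; cross terms: (-15*-40 - -20*-5)=500, (-20*-2 - -12*-40)=-440, (-12*5 - 14*-2)=-32, (14*30 - -7*5)=455, (-7*16 - -28*30)=728, (-28*-5 - -15*16)=380; twice the area = |1591| = 1591; area = 1591/2; boundary points = 5 + 2 + 1 + 1 + 7 + 1 = 17; strictly interior points = area - boundary/2 + 1 = 788; answer 788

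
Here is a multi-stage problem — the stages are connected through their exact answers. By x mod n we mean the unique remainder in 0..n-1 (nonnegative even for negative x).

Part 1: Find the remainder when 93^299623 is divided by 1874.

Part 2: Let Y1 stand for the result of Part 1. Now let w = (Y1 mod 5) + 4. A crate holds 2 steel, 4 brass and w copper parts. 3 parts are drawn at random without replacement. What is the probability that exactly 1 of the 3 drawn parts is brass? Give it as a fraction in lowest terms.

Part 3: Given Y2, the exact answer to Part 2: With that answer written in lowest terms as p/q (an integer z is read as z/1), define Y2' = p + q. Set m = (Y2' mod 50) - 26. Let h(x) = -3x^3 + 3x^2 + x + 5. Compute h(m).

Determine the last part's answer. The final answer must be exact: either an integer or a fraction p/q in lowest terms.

-870

Part 1: squarings mod 1874: 93^1=93, 93^2=1153, 93^4=743, 93^8=1093, 93^16=911, 93^32=1613, 93^64=657, 93^128=629, 93^256=227, 93^512=931, 93^1024=973, 93^2048=359, 93^4096=1449, 93^8192=721, 93^16384=743, 93^32768=1093, 93^65536=911, 93^131072=1613, 93^262144=657; 93^299623 = 93^1 * 93^2 * 93^4 * 93^32 * 93^64 * 93^512 * 93^4096 * 93^32768 * 93^262144 = 1471 (mod 1874); answer 1471
Part 2: Y1 = 1471; w = 5; total draws C(11,3) = 165; favorable C(4,1)*C(7,2) = 84; P = 28/55; answer 28/55
Part 3: Y2 = 28/55; threaded value p + q = 83; m = 7; -3*(7)^3 + 3*(7)^2 + 1*(7)^1 + 5 = (-1029) + (147) + (7) + (5) = -870; answer -870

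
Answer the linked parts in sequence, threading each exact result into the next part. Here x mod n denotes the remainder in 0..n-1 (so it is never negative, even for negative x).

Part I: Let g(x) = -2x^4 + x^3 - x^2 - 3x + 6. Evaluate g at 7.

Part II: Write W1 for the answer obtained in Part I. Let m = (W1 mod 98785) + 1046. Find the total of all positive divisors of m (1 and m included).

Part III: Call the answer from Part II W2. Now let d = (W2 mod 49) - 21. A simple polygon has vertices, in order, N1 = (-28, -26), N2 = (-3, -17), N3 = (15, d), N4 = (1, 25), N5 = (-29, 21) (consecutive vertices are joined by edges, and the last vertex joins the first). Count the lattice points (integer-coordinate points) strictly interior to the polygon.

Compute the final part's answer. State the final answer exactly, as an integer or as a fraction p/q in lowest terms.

Part I: -2*(7)^4 + 1*(7)^3 - 1*(7)^2 - 3*(7)^1 + 6 = (-4802) + (343) + (-49) + (-21) + (6) = -4523; answer -4523
Part II: W1 = -4523; m = 95308; 95308 = 2^2 * 23827; sigma = (1 + 2 + 4) * (1 + 23827) = 7 * 23828 = 166796; answer 166796
Part III: W2 = 166796; d = -21; cross terms: (-28*-17 - -3*-26)=398, (-3*-21 - 15*-17)=318, (15*25 - 1*-21)=396, (1*21 - -29*25)=746, (-29*-26 - -28*21)=1342; twice the area = |3200| = 3200; area = 1600; boundary points = 1 + 2 + 2 + 2 + 1 = 8; strictly interior points = area - boundary/2 + 1 = 1597; answer 1597

1597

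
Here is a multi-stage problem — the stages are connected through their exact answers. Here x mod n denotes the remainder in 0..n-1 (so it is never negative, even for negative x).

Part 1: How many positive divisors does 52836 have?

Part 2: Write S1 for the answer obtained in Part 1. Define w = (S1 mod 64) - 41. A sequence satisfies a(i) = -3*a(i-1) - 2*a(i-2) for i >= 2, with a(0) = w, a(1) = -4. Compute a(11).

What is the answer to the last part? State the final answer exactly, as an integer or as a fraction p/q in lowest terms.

Part 1: 52836 = 2^2 * 3 * 7 * 17 * 37; number of divisors = (2+1) * (1+1) * (1+1) * (1+1) * (1+1) = 48; answer 48
Part 2: S1 = 48; w = 7; a(2) = -3*(-4) - 2*(7) = -2; iterating: a(2)=-2, a(3)=14, a(4)=-38, a(5)=86, a(6)=-182, a(7)=374, a(8)=-758, a(9)=1526, a(10)=-3062, a(11)=6134; answer 6134

6134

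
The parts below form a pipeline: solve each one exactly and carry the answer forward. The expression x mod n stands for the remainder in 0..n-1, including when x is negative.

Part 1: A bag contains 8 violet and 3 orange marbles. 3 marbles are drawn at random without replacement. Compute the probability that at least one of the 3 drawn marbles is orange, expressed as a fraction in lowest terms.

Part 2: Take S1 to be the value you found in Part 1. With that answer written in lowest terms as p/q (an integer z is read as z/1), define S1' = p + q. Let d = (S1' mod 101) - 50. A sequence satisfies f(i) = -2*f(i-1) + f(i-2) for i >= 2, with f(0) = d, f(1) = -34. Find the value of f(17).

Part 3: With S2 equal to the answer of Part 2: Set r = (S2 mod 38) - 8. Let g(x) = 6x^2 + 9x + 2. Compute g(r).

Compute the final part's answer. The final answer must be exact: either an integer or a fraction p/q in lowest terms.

974

Part 1: total draws C(11,3) = 165; complement C(8,3) = 56; favorable 165 - 56 = 109; P = 109/165; answer 109/165
Part 2: S1 = 109/165; threaded value p + q = 274; d = 22; f(2) = -2*(-34) + 1*(22) = 90; iterating: f(2)=90, f(3)=-214, f(4)=518, f(5)=-1250, f(6)=3018, f(7)=-7286, f(8)=17590, f(9)=-42466, f(10)=102522, f(11)=-247510, f(12)=597542, f(13)=-1442594, f(14)=3482730, f(15)=-8408054, f(16)=20298838, f(17)=-49005730; answer -49005730
Part 3: S2 = -49005730; r = 12; 6*(12)^2 + 9*(12)^1 + 2 = (864) + (108) + (2) = 974; answer 974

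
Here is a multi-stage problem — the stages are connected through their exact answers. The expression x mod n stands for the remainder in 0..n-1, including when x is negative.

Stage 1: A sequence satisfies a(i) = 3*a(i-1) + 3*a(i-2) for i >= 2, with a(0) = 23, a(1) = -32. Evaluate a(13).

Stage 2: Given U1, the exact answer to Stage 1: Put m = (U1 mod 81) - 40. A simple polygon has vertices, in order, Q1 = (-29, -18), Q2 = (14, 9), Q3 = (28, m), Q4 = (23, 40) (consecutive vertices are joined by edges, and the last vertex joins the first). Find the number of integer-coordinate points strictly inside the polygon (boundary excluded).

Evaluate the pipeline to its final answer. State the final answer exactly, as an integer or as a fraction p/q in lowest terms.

976

Stage 1: a(2) = 3*(-32) + 3*(23) = -27; iterating: a(2)=-27, a(3)=-177, a(4)=-612, a(5)=-2367, a(6)=-8937, a(7)=-33912, a(8)=-128547, a(9)=-487377, a(10)=-1847772, a(11)=-7005447, a(12)=-26559657, a(13)=-100695312; answer -100695312
Stage 2: U1 = -100695312; m = -40; cross terms: (-29*9 - 14*-18)=-9, (14*-40 - 28*9)=-812, (28*40 - 23*-40)=2040, (23*-18 - -29*40)=746; twice the area = |1965| = 1965; area = 1965/2; boundary points = 1 + 7 + 5 + 2 = 15; strictly interior points = area - boundary/2 + 1 = 976; answer 976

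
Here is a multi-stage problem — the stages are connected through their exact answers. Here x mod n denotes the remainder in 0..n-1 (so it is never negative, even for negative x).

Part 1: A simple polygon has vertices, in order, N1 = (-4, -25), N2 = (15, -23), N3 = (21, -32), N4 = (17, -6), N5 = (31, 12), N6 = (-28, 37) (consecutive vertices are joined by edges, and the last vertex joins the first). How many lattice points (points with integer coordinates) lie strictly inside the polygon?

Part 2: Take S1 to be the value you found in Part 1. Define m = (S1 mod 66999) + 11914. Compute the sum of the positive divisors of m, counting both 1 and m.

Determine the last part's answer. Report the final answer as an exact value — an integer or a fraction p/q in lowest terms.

Part 1: cross terms: (-4*-23 - 15*-25)=467, (15*-32 - 21*-23)=3, (21*-6 - 17*-32)=418, (17*12 - 31*-6)=390, (31*37 - -28*12)=1483, (-28*-25 - -4*37)=848; twice the area = |3609| = 3609; area = 3609/2; boundary points = 1 + 3 + 2 + 2 + 1 + 2 = 11; strictly interior points = area - boundary/2 + 1 = 1800; answer 1800
Part 2: S1 = 1800; m = 13714; 13714 = 2 * 6857; sigma = (1 + 2) * (1 + 6857) = 3 * 6858 = 20574; answer 20574

20574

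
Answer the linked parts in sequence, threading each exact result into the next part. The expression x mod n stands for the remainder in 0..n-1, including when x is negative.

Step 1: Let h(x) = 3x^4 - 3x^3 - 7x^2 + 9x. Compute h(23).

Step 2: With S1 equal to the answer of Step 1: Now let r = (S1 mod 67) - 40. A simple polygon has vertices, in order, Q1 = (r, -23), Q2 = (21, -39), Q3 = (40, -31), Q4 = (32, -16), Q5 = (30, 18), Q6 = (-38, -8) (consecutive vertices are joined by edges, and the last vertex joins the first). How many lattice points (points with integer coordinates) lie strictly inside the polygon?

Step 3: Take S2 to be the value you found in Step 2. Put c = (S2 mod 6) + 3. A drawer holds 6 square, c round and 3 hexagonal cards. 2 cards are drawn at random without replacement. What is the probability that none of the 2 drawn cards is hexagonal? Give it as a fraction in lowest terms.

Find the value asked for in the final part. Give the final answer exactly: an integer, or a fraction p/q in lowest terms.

Step 1: 3*(23)^4 - 3*(23)^3 - 7*(23)^2 + 9*(23)^1 = (839523) + (-36501) + (-3703) + (207) = 799526; answer 799526
Step 2: S1 = 799526; r = -25; cross terms: (-25*-39 - 21*-23)=1458, (21*-31 - 40*-39)=909, (40*-16 - 32*-31)=352, (32*18 - 30*-16)=1056, (30*-8 - -38*18)=444, (-38*-23 - -25*-8)=674; twice the area = |4893| = 4893; area = 4893/2; boundary points = 2 + 1 + 1 + 2 + 2 + 1 = 9; strictly interior points = area - boundary/2 + 1 = 2443; answer 2443
Step 3: S2 = 2443; c = 4; total draws C(13,2) = 78; favorable C(10,2) = 45; P = 15/26; answer 15/26

15/26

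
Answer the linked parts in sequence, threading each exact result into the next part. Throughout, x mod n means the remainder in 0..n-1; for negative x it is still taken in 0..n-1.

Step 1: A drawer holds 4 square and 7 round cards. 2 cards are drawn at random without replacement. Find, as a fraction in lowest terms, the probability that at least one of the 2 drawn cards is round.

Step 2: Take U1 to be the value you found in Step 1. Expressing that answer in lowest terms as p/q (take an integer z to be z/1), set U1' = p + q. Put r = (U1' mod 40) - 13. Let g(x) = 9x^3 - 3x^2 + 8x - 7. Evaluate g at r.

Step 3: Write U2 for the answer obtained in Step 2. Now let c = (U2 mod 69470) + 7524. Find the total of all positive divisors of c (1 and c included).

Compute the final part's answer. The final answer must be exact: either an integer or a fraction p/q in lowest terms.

26400

Step 1: total draws C(11,2) = 55; complement C(4,2) = 6; favorable 55 - 6 = 49; P = 49/55; answer 49/55
Step 2: U1 = 49/55; threaded value p + q = 104; r = 11; 9*(11)^3 - 3*(11)^2 + 8*(11)^1 - 7 = (11979) + (-363) + (88) + (-7) = 11697; answer 11697
Step 3: U2 = 11697; c = 19221; 19221 = 3 * 43 * 149; sigma = (1 + 3) * (1 + 43) * (1 + 149) = 4 * 44 * 150 = 26400; answer 26400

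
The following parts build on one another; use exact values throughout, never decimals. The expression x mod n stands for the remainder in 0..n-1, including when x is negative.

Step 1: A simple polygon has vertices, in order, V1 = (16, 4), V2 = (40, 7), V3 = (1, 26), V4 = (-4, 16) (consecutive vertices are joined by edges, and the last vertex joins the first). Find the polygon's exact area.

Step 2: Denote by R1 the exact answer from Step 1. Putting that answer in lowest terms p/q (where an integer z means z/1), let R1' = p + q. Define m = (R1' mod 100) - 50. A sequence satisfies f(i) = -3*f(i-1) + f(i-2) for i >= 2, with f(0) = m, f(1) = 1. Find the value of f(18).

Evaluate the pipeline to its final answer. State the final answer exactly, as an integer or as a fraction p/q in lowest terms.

-3361162515

Step 1: cross terms: (16*7 - 40*4)=-48, (40*26 - 1*7)=1033, (1*16 - -4*26)=120, (-4*4 - 16*16)=-272; twice the area = |833| = 833; area = 833/2; answer 833/2
Step 2: R1 = 833/2; threaded value p + q = 835; m = -15; f(2) = -3*(1) + 1*(-15) = -18; iterating: f(2)=-18, f(3)=55, f(4)=-183, f(5)=604, f(6)=-1995, f(7)=6589, f(8)=-21762, f(9)=71875, f(10)=-237387, f(11)=784036, f(12)=-2589495, f(13)=8552521, f(14)=-28247058, f(15)=93293695, f(16)=-308128143, f(17)=1017678124, f(18)=-3361162515; answer -3361162515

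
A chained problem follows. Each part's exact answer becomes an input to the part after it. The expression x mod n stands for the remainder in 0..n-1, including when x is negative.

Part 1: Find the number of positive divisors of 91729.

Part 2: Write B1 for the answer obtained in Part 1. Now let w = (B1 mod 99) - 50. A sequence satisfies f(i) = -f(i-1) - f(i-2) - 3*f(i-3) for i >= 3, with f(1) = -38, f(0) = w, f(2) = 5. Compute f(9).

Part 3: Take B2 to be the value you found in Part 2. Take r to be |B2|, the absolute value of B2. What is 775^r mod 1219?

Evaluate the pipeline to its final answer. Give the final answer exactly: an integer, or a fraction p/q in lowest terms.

370

Part 1: 91729 = 11 * 31 * 269; number of divisors = (1+1) * (1+1) * (1+1) = 8; answer 8
Part 2: B1 = 8; w = -42; f(3) = -1*(5) - 1*(-38) - 3*(-42) = 159; iterating: f(3)=159, f(4)=-50, f(5)=-124, f(6)=-303, f(7)=577, f(8)=98, f(9)=234; answer 234
Part 3: B2 = 234; r = 234; squarings mod 1219: 775^1=775, 775^2=877, 775^4=1159, 775^8=1162, 775^16=811, 775^32=680, 775^64=399, 775^128=731; 775^234 = 775^2 * 775^8 * 775^32 * 775^64 * 775^128 = 370 (mod 1219); answer 370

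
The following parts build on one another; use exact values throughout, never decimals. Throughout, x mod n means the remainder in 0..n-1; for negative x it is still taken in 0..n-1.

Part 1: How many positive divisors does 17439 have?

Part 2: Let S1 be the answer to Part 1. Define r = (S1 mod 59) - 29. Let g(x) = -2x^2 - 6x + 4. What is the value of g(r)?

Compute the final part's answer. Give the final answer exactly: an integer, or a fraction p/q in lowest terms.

-1096

Part 1: 17439 = 3 * 5813; number of divisors = (1+1) * (1+1) = 4; answer 4
Part 2: S1 = 4; r = -25; -2*(-25)^2 - 6*(-25)^1 + 4 = (-1250) + (150) + (4) = -1096; answer -1096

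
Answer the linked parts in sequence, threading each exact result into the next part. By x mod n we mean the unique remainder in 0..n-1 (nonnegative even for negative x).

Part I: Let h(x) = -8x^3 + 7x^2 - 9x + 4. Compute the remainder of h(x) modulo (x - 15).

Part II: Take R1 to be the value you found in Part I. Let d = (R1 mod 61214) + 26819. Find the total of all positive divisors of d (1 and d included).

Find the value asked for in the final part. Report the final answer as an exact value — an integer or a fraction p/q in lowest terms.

Part I: remainder = value at the root: -8*(15)^3 + 7*(15)^2 - 9*(15)^1 + 4 = (-27000) + (1575) + (-135) + (4) = -25556; answer -25556
Part II: R1 = -25556; d = 62477; 62477 is prime, so its only divisors are 1 and 62477; sigma = 1 + 62477 = 62478; answer 62478

62478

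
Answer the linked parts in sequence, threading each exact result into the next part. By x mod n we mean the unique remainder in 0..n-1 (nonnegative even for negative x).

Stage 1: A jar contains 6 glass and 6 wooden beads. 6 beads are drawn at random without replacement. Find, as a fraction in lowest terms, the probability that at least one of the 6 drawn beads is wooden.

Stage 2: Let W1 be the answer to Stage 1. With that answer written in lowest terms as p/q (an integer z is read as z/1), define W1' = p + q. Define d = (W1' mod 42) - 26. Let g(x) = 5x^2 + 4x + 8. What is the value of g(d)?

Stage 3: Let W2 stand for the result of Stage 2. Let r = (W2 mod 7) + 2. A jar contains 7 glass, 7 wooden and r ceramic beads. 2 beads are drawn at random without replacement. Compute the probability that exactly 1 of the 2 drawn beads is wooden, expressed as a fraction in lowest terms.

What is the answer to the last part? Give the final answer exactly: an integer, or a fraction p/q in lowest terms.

28/57

Stage 1: total draws C(12,6) = 924; complement C(6,6) = 1; favorable 924 - 1 = 923; P = 923/924; answer 923/924
Stage 2: W1 = 923/924; threaded value p + q = 1847; d = 15; 5*(15)^2 + 4*(15)^1 + 8 = (1125) + (60) + (8) = 1193; answer 1193
Stage 3: W2 = 1193; r = 5; total draws C(19,2) = 171; favorable C(7,1)*C(12,1) = 84; P = 28/57; answer 28/57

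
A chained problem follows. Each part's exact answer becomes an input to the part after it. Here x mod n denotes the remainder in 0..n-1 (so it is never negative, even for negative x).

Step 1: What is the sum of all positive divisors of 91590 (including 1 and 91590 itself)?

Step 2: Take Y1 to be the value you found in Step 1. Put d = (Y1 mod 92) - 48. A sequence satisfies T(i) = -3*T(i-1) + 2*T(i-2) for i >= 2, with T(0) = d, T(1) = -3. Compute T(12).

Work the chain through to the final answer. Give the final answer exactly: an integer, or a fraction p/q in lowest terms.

Step 1: 91590 = 2 * 3 * 5 * 43 * 71; sigma = (1 + 2) * (1 + 3) * (1 + 5) * (1 + 43) * (1 + 71) = 3 * 4 * 6 * 44 * 72 = 228096; answer 228096
Step 2: Y1 = 228096; d = -20; T(2) = -3*(-3) + 2*(-20) = -31; iterating: T(2)=-31, T(3)=87, T(4)=-323, T(5)=1143, T(6)=-4075, T(7)=14511, T(8)=-51683, T(9)=184071, T(10)=-655579, T(11)=2334879, T(12)=-8315795; answer -8315795

-8315795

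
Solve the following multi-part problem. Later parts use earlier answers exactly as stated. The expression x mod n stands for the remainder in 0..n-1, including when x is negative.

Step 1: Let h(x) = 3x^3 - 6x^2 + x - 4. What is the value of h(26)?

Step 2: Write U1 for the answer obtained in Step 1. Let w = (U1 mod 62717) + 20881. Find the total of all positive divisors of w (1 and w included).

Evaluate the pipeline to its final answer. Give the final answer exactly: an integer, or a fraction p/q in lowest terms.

98952

Step 1: 3*(26)^3 - 6*(26)^2 + 1*(26)^1 - 4 = (52728) + (-4056) + (26) + (-4) = 48694; answer 48694
Step 2: U1 = 48694; w = 69575; 69575 = 5^2 * 11^2 * 23; sigma = (1 + 5 + 25) * (1 + 11 + 121) * (1 + 23) = 31 * 133 * 24 = 98952; answer 98952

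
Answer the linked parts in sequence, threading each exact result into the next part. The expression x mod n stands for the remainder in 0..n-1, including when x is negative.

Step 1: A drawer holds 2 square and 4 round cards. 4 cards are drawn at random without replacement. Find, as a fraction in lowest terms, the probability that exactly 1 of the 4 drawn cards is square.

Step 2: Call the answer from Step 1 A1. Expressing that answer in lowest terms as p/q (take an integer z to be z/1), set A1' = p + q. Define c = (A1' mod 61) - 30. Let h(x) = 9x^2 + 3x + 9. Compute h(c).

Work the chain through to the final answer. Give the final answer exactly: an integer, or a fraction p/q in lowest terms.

429

Step 1: total draws C(6,4) = 15; favorable C(2,1)*C(4,3) = 8; P = 8/15; answer 8/15
Step 2: A1 = 8/15; threaded value p + q = 23; c = -7; 9*(-7)^2 + 3*(-7)^1 + 9 = (441) + (-21) + (9) = 429; answer 429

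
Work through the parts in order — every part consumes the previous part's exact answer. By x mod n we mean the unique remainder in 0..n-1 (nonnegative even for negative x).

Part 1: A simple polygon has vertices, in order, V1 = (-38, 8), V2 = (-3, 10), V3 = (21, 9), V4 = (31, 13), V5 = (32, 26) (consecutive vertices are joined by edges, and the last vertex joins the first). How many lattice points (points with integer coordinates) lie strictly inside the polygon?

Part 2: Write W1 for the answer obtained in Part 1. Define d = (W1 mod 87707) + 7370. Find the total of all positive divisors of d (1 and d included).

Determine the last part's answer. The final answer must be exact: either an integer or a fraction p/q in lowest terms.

Part 1: cross terms: (-38*10 - -3*8)=-356, (-3*9 - 21*10)=-237, (21*13 - 31*9)=-6, (31*26 - 32*13)=390, (32*8 - -38*26)=1244; twice the area = |1035| = 1035; area = 1035/2; boundary points = 1 + 1 + 2 + 1 + 2 = 7; strictly interior points = area - boundary/2 + 1 = 515; answer 515
Part 2: W1 = 515; d = 7885; 7885 = 5 * 19 * 83; sigma = (1 + 5) * (1 + 19) * (1 + 83) = 6 * 20 * 84 = 10080; answer 10080

10080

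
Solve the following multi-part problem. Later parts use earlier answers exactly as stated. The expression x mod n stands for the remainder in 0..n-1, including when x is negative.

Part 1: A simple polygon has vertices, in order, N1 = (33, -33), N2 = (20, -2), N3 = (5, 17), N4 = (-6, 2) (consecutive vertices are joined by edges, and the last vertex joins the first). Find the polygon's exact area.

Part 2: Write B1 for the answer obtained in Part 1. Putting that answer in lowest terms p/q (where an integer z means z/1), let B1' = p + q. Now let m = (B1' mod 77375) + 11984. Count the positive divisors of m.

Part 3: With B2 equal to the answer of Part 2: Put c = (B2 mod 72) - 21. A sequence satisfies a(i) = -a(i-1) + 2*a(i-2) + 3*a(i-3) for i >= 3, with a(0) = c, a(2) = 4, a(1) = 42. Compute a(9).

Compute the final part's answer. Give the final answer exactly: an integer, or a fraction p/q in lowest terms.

Part 1: cross terms: (33*-2 - 20*-33)=594, (20*17 - 5*-2)=350, (5*2 - -6*17)=112, (-6*-33 - 33*2)=132; twice the area = |1188| = 1188; area = 594; answer 594
Part 2: B1 = 594; threaded value p + q = 595; m = 12579; 12579 = 3 * 7 * 599; number of divisors = (1+1) * (1+1) * (1+1) = 8; answer 8
Part 3: B2 = 8; c = -13; a(3) = -1*(4) + 2*(42) + 3*(-13) = 41; iterating: a(3)=41, a(4)=93, a(5)=1, a(6)=308, a(7)=-27, a(8)=646, a(9)=224; answer 224

224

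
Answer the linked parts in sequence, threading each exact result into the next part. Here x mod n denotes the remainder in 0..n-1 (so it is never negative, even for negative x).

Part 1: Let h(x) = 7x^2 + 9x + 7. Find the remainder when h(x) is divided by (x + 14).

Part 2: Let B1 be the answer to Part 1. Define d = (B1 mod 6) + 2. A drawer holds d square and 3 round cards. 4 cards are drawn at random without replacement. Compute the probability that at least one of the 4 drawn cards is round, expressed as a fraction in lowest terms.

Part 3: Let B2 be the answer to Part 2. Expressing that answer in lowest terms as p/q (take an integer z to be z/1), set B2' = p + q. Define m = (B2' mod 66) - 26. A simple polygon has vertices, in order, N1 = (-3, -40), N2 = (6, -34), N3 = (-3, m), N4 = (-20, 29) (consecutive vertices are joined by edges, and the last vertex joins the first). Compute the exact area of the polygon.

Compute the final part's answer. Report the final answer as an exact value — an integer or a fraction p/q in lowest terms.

325

Part 1: remainder = value at the root: 7*(-14)^2 + 9*(-14)^1 + 7 = (1372) + (-126) + (7) = 1253; answer 1253
Part 2: B1 = 1253; d = 7; total draws C(10,4) = 210; complement C(7,4) = 35; favorable 210 - 35 = 175; P = 5/6; answer 5/6
Part 3: B2 = 5/6; threaded value p + q = 11; m = -15; cross terms: (-3*-34 - 6*-40)=342, (6*-15 - -3*-34)=-192, (-3*29 - -20*-15)=-387, (-20*-40 - -3*29)=887; twice the area = |650| = 650; area = 325; answer 325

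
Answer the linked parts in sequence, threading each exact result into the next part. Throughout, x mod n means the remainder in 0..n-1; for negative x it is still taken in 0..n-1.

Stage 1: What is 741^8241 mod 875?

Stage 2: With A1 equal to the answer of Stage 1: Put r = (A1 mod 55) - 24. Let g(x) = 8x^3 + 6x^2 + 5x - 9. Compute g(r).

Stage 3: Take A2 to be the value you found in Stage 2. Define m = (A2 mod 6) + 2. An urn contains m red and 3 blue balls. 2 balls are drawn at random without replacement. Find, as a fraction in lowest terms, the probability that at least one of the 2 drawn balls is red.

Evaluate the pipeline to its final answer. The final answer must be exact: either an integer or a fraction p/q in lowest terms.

7/10

Stage 1: squarings mod 875: 741^1=741, 741^2=456, 741^4=561, 741^8=596, 741^16=841, 741^32=281, 741^64=211, 741^128=771, 741^256=316, 741^512=106, 741^1024=736, 741^2048=71, 741^4096=666, 741^8192=806; 741^8241 = 741^1 * 741^16 * 741^32 * 741^8192 = 216 (mod 875); answer 216
Stage 2: A1 = 216; r = 27; 8*(27)^3 + 6*(27)^2 + 5*(27)^1 - 9 = (157464) + (4374) + (135) + (-9) = 161964; answer 161964
Stage 3: A2 = 161964; m = 2; total draws C(5,2) = 10; complement C(3,2) = 3; favorable 10 - 3 = 7; P = 7/10; answer 7/10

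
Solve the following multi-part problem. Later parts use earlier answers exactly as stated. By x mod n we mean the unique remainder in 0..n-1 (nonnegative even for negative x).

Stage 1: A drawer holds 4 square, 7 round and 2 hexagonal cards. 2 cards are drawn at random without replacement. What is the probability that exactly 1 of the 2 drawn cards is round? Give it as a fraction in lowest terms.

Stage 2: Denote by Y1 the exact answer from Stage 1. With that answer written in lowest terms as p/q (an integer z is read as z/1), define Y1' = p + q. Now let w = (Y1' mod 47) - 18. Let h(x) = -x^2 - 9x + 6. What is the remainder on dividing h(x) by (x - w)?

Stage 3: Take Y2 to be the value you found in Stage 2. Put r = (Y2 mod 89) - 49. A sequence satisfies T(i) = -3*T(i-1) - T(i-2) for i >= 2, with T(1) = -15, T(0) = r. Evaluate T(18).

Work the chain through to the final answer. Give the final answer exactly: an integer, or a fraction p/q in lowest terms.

Stage 1: total draws C(13,2) = 78; favorable C(7,1)*C(6,1) = 42; P = 7/13; answer 7/13
Stage 2: Y1 = 7/13; threaded value p + q = 20; w = 2; remainder = value at the root: -1*(2)^2 - 9*(2)^1 + 6 = (-4) + (-18) + (6) = -16; answer -16
Stage 3: Y2 = -16; r = 24; T(2) = -3*(-15) - 1*(24) = 21; iterating: T(2)=21, T(3)=-48, T(4)=123, T(5)=-321, T(6)=840, T(7)=-2199, T(8)=5757, T(9)=-15072, T(10)=39459, T(11)=-103305, T(12)=270456, T(13)=-708063, T(14)=1853733, T(15)=-4853136, T(16)=12705675, T(17)=-33263889, T(18)=87085992; answer 87085992

87085992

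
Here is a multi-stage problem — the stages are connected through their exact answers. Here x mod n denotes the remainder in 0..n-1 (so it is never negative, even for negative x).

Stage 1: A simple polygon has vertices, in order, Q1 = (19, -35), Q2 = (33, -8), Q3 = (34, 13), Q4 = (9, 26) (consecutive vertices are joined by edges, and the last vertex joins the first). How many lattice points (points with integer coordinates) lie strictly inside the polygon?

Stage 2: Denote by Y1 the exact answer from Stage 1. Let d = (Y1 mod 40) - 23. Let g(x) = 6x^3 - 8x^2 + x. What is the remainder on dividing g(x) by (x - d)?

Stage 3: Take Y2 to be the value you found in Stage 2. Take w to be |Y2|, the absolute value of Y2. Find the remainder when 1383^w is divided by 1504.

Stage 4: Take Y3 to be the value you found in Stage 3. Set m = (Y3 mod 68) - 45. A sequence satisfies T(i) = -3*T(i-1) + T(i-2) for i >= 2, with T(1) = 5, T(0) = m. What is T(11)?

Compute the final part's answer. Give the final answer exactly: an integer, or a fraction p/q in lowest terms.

Stage 1: cross terms: (19*-8 - 33*-35)=1003, (33*13 - 34*-8)=701, (34*26 - 9*13)=767, (9*-35 - 19*26)=-809; twice the area = |1662| = 1662; area = 831; boundary points = 1 + 1 + 1 + 1 = 4; strictly interior points = area - boundary/2 + 1 = 830; answer 830
Stage 2: Y1 = 830; d = 7; remainder = value at the root: 6*(7)^3 - 8*(7)^2 + 1*(7)^1 = (2058) + (-392) + (7) = 1673; answer 1673
Stage 3: Y2 = 1673; w = 1673; squarings mod 1504: 1383^1=1383, 1383^2=1105, 1383^4=1281, 1383^8=97, 1383^16=385, 1383^32=833, 1383^64=545, 1383^128=737, 1383^256=225, 1383^512=993, 1383^1024=929; 1383^1673 = 1383^1 * 1383^8 * 1383^128 * 1383^512 * 1383^1024 = 39 (mod 1504); answer 39
Stage 4: Y3 = 39; m = -6; T(2) = -3*(5) + 1*(-6) = -21; iterating: T(2)=-21, T(3)=68, T(4)=-225, T(5)=743, T(6)=-2454, T(7)=8105, T(8)=-26769, T(9)=88412, T(10)=-292005, T(11)=964427; answer 964427

964427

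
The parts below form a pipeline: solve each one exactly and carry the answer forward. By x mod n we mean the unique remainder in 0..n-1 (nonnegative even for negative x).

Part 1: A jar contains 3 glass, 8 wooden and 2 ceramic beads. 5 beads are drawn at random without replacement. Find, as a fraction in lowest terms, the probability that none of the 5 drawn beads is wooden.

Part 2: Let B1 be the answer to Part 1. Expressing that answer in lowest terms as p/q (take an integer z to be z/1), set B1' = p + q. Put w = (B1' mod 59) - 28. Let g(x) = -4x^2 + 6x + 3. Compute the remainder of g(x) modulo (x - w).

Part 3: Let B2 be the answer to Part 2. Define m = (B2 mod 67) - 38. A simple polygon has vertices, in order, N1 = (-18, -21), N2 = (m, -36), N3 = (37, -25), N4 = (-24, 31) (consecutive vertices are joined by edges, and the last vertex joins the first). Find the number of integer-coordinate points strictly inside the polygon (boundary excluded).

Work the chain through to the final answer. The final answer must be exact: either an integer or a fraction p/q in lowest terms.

1787

Part 1: total draws C(13,5) = 1287; favorable C(5,5) = 1; P = 1/1287; answer 1/1287
Part 2: B1 = 1/1287; threaded value p + q = 1288; w = 21; remainder = value at the root: -4*(21)^2 + 6*(21)^1 + 3 = (-1764) + (126) + (3) = -1635; answer -1635
Part 3: B2 = -1635; m = 2; cross terms: (-18*-36 - 2*-21)=690, (2*-25 - 37*-36)=1282, (37*31 - -24*-25)=547, (-24*-21 - -18*31)=1062; twice the area = |3581| = 3581; area = 3581/2; boundary points = 5 + 1 + 1 + 2 = 9; strictly interior points = area - boundary/2 + 1 = 1787; answer 1787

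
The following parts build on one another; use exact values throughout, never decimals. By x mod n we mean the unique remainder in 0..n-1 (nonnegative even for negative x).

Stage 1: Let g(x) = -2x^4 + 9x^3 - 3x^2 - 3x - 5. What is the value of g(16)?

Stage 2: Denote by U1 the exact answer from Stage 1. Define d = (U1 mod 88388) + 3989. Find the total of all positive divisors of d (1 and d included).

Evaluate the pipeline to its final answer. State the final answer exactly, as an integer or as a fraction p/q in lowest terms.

Stage 1: -2*(16)^4 + 9*(16)^3 - 3*(16)^2 - 3*(16)^1 - 5 = (-131072) + (36864) + (-768) + (-48) + (-5) = -95029; answer -95029
Stage 2: U1 = -95029; d = 85736; 85736 = 2^3 * 7 * 1531; sigma = (1 + 2 + 4 + 8) * (1 + 7) * (1 + 1531) = 15 * 8 * 1532 = 183840; answer 183840

183840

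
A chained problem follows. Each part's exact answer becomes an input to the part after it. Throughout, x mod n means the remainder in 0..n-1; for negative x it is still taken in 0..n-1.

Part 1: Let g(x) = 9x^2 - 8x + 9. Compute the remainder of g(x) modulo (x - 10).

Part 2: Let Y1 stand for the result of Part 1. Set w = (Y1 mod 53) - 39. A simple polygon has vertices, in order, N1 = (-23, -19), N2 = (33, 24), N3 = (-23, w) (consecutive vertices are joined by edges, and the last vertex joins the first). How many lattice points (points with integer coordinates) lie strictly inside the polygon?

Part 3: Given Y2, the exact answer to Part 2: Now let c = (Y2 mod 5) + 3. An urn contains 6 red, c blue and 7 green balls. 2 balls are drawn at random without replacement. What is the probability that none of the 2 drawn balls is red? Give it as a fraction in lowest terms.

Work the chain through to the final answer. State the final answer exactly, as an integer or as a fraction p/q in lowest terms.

3/8

Part 1: remainder = value at the root: 9*(10)^2 - 8*(10)^1 + 9 = (900) + (-80) + (9) = 829; answer 829
Part 2: Y1 = 829; w = -5; cross terms: (-23*24 - 33*-19)=75, (33*-5 - -23*24)=387, (-23*-19 - -23*-5)=322; twice the area = |784| = 784; area = 392; boundary points = 1 + 1 + 14 = 16; strictly interior points = area - boundary/2 + 1 = 385; answer 385
Part 3: Y2 = 385; c = 3; total draws C(16,2) = 120; favorable C(10,2) = 45; P = 3/8; answer 3/8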